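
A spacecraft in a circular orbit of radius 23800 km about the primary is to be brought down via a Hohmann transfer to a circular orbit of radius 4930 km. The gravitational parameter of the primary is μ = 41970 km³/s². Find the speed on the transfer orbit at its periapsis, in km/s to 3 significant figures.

Transfer-ellipse semi-major axis a_t = (r₁ + r₂)/2 = (23800 + 4930)/2 = 14365 km.
At periapsis, r = 4930 km.
From the vis-viva equation, v = √[μ(2/r − 1/a_t)] = 3.756 km/s.

v = 3.76 km/s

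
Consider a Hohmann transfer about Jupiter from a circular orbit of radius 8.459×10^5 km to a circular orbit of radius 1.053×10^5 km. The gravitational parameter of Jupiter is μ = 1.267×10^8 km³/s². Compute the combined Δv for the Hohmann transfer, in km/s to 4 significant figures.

Δv = 18.05 km/s

Transfer-ellipse semi-major axis a_t = (r₁ + r₂)/2 = (8.459×10^5 + 1.053×10^5)/2 = 4.756×10^5 km.
At r₁ the circular-orbit speed is v₁ = √(μ/r₁) = 12.239 km/s.
On the transfer ellipse at r₁, vis-viva equation gives v_a = √[μ(2/r₁ − 1/a_t)] = 5.7587 km/s.
First burn Δv₁ = |v_a − v₁| = 6.480 km/s.
At r₂, v₂ = √(μ/r₂) = 34.69 km/s.
Transfer-orbit speed at r₂: v_p = √[μ(2/r₂ − 1/a_t)] = 46.26 km/s.
Second burn Δv₂ = |v₂ − v_p| = 11.57 km/s.
Total Δv = Δv₁ + Δv₂ = 18.05 km/s.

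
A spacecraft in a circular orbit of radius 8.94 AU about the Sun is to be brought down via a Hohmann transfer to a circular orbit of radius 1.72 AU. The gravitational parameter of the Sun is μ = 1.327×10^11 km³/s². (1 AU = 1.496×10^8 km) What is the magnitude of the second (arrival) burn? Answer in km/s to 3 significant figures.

Δv₂ = 6.70 km/s

In km: r₁ = 8.94 × 1.496×10^8 = 1.337424×10^9 km; r₂ = 1.72 × 1.496×10^8 = 2.57312×10^8 km.
Semi-major axis of the transfer orbit: a_t = (1.337424×10^9 + 2.57312×10^8)/2 = 7.97368×10^8 km.
Circular speed at r = 2.57312×10^8 km: v_c = √(μ/r) = 22.709 km/s.
Vis-viva on the transfer ellipse at r = 2.57312×10^8 km gives v_t = √[μ(2/r − 1/a_t)] = 29.411 km/s.
Δv₂ = |v_t − v_c| = |29.411 − 22.709| = 6.702 km/s.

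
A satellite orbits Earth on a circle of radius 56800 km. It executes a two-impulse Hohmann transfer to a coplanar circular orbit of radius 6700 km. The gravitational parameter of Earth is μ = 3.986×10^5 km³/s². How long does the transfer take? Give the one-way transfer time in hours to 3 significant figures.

Transfer-ellipse semi-major axis a_t = (r₁ + r₂)/2 = (56800 + 6700)/2 = 31750 km.
Transfer time t = π√(a_t³/μ) = π√((31750)³ / 3.986×10^5) = 28150 s.
Converting: 28150 s ÷ 3600 s/hour = 7.82 hours.

t = 7.82 hours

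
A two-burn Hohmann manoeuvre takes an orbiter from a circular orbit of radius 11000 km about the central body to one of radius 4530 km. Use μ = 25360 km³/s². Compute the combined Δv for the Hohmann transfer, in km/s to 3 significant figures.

Transfer-ellipse semi-major axis a_t = (r₁ + r₂)/2 = (11000 + 4530)/2 = 7765 km.
At r₁ the circular-orbit speed is v₁ = √(μ/r₁) = 1.51837 km/s.
On the transfer ellipse at r₁, v² = μ(2/r − 1/a) gives v_a = √[μ(2/r₁ − 1/a_t)] = 1.15973 km/s.
First burn Δv₁ = |v_a − v₁| = 0.3586 km/s.
At r₂, v₂ = √(μ/r₂) = 2.36606 km/s.
Transfer-orbit speed at r₂: v_p = √[μ(2/r₂ − 1/a_t)] = 2.81612 km/s.
Second burn Δv₂ = |v₂ − v_p| = 0.4501 km/s.
Δv = Δv₁ + Δv₂ = 0.3586 + 0.4501 = 0.8087 km/s.

Δv = 0.809 km/s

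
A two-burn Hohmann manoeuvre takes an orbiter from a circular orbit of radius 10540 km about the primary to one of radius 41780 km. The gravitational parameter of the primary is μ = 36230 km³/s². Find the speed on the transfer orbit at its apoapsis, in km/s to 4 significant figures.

v = 0.5911 km/s

Transfer-ellipse semi-major axis a_t = (r₁ + r₂)/2 = (10540 + 41780)/2 = 26160 km.
At apoapsis, r = 41780 km.
From the vis-viva equation, v = √[μ(2/r − 1/a_t)] = 0.5911 km/s.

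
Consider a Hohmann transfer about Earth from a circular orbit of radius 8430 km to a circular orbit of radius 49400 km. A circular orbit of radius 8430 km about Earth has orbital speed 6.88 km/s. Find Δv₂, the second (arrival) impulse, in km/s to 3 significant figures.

From the circular-orbit relation v² = μ/r at r = 8430 km: μ = v²r = (6.88)² × 8430 = 3.99029×10^5 km³/s².
Transfer-ellipse semi-major axis a_t = (r₁ + r₂)/2 = (8430 + 49400)/2 = 28915 km.
On the circular orbit at r = 49400 km, v_c = √(μ/r) = 2.84210 km/s.
Transfer-orbit speed at the same r (vis-viva, a = a_t): v_t = √[μ(2/r − 1/a_t)] = 1.53458 km/s.
Δv₂ = |v_t − v_c| = |1.53458 − 2.84210| = 1.308 km/s.

Δv₂ = 1.31 km/s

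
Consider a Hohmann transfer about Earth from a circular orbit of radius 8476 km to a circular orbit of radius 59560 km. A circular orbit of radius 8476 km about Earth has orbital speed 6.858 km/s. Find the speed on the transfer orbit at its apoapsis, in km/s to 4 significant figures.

v = 1.291 km/s

From the circular-orbit relation v² = μ/r at r = 8476 km: μ = v²r = (6.858)² × 8476 = 3.98645×10^5 km³/s².
The Hohmann ellipse has a_t = (r₁ + r₂)/2 = 34018 km.
At apoapsis, r = 59560 km.
Vis-viva: v = √[μ(2/r − 1/a_t)] = √[3.98645×10^5 × (2/59560 − 1/34018)] = 1.291 km/s.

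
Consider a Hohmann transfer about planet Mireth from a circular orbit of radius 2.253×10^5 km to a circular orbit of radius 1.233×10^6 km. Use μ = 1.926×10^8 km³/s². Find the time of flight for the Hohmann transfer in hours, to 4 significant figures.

The Hohmann ellipse has a_t = (r₁ + r₂)/2 = 7.2915×10^5 km.
Half the transfer-orbit period gives t = π√(a_t³/μ) = 1.4094×10^5 s.
Converting: 1.4094×10^5 s ÷ 3600 s/hour = 39.15 hours.

t = 39.15 hours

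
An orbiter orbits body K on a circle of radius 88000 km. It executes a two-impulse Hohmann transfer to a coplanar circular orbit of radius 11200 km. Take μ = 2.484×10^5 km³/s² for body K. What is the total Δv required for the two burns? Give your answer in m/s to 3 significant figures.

Semi-major axis of the transfer orbit: a_t = (88000 + 11200)/2 = 49600 km.
At r₁ the circular-orbit speed is v₁ = √(μ/r₁) = 1.6801 km/s.
On the transfer ellipse at r₁, vis-viva gives v_a = √[μ(2/r₁ − 1/a_t)] = 0.79837 km/s.
First burn Δv₁ = |v_a − v₁| = 0.8817 km/s.
At r₂, v₂ = √(μ/r₂) = 4.70941 km/s.
Transfer-orbit speed at r₂: v_p = √[μ(2/r₂ − 1/a_t)] = 6.27288 km/s.
Second burn Δv₂ = |v₂ − v_p| = 1.563 km/s.
Δv = Δv₁ + Δv₂ = 0.8817 + 1.563 = 2.445 km/s.

Δv = 2450 m/s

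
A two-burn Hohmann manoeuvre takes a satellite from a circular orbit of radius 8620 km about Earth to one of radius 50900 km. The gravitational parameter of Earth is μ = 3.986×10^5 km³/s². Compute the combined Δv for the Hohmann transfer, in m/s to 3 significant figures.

Δv = 3390 m/s

Semi-major axis of the transfer orbit: a_t = (8620 + 50900)/2 = 29760 km.
At r₁ the circular-orbit speed is v₁ = √(μ/r₁) = 6.800 km/s.
Transfer-orbit speed at r₁ (vis-viva): v_p = √[μ(2/r₁ − 1/a_t)] = 8.893 km/s.
First burn Δv₁ = |v_p − v₁| = 2.093 km/s.
At r₂, v₂ = √(μ/r₂) = 2.798 km/s.
Transfer-orbit speed at r₂: v_a = √[μ(2/r₂ − 1/a_t)] = 1.506 km/s.
Second burn Δv₂ = |v₂ − v_a| = 1.292 km/s.
Total Δv = Δv₁ + Δv₂ = 3.385 km/s.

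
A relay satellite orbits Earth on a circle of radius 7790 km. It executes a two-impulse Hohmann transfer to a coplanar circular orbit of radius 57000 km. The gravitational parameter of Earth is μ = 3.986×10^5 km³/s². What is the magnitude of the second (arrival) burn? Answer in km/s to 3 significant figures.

The Hohmann ellipse has a_t = (r₁ + r₂)/2 = 32395 km.
On the circular orbit at r = 57000 km, v_c = √(μ/r) = 2.6444 km/s.
Transfer-orbit speed at the same r (vis-viva, a = a_t): v_t = √[μ(2/r − 1/a_t)] = 1.2968 km/s.
Δv₂ = |v_t − v_c| = |1.2968 − 2.6444| = 1.348 km/s.

Δv₂ = 1.35 km/s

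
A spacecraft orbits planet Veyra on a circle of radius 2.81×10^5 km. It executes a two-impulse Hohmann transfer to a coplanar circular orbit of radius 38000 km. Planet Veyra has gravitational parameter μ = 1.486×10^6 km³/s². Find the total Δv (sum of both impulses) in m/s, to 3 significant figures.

Semi-major axis of the transfer orbit: a_t = (2.810×10^5 + 38000)/2 = 1.595×10^5 km.
Circular speed at r₁: v₁ = √(μ/r₁) = √(1.486×10^6/2.810×10^5) = 2.2996 km/s.
On the transfer ellipse at r₁, vis-viva equation gives v_a = √[μ(2/r₁ − 1/a_t)] = 1.1225 km/s.
First burn Δv₁ = |v_a − v₁| = 1.177 km/s.
At r₂, v₂ = √(μ/r₂) = 6.253 km/s.
Transfer-orbit speed at r₂: v_p = √[μ(2/r₂ − 1/a_t)] = 8.300 km/s.
Second burn Δv₂ = |v₂ − v_p| = 2.047 km/s.
Total Δv = Δv₁ + Δv₂ = 3.224 km/s.

Δv = 3220 m/s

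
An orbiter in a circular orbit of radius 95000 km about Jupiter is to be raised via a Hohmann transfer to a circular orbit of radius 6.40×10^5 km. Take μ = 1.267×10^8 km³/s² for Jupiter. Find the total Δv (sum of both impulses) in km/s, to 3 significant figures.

Transfer-ellipse semi-major axis a_t = (r₁ + r₂)/2 = (95000 + 6.400×10^5)/2 = 3.675×10^5 km.
At r₁ the circular-orbit speed is v₁ = √(μ/r₁) = 36.52 km/s.
On the transfer ellipse at r₁, vis-viva equation gives v_p = √[μ(2/r₁ − 1/a_t)] = 48.19 km/s.
First burn Δv₁ = |v_p − v₁| = 11.67 km/s.
Circular speed at r₂: v₂ = √(μ/r₂) = 14.07 km/s.
Transfer-orbit speed at r₂: v_a = √[μ(2/r₂ − 1/a_t)] = 7.154 km/s.
Second burn Δv₂ = |v₂ − v_a| = 6.916 km/s.
Δv = Δv₁ + Δv₂ = 11.67 + 6.916 = 18.59 km/s.

Δv = 18.6 km/s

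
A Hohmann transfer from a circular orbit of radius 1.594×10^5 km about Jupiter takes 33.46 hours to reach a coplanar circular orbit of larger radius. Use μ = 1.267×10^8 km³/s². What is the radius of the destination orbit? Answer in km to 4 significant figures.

Transfer time t = 33.46 hours = 1.20456×10^5 s, and t = π√(a_t³/μ).
So a_t = (μ t²/π²)^(1/3) = (1.267×10^8 × (1.20456×10^5)² / π²)^(1/3) = 5.7110×10^5 km.
Since a_t = (r₁ + r₂)/2, r₂ = 2a_t − r₁ = 2×5.7110×10^5 − 1.594×10^5 = 9.828×10^5 km.

r₂ = 9.828×10^5 km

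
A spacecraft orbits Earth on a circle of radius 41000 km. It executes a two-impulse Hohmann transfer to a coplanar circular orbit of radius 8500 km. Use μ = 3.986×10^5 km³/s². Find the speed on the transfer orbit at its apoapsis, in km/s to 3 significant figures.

Semi-major axis of the transfer orbit: a_t = (41000 + 8500)/2 = 24750 km.
At apoapsis, r = 41000 km.
Vis-viva: v = √[μ(2/r − 1/a_t)] = √[3.986×10^5 × (2/41000 − 1/24750)] = 1.827 km/s.

v = 1.83 km/s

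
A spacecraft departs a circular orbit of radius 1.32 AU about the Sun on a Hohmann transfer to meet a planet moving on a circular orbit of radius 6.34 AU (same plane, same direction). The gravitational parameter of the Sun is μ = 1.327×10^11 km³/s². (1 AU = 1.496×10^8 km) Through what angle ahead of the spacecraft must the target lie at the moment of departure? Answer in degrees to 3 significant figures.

φ = 95.5°

In km: r₁ = 1.32 × 1.496×10^8 = 1.97472×10^8 km; r₂ = 6.34 × 1.496×10^8 = 9.48464×10^8 km.
Transfer-ellipse semi-major axis a_t = (r₁ + r₂)/2 = (1.97472×10^8 + 9.48464×10^8)/2 = 5.72968×10^8 km.
The half-period of the transfer ellipse is t = π√(a_t³/μ) = 1.1828×10^8 s.
Target angular speed ω₂ = √(μ/r₂³) = 1.2471×10^-8 rad/s.
Angle swept by the target during transfer: ω₂·t = 1.4751 rad = 84.52°.
Arrival is 180° from departure on the ellipse, so φ = 180° − 84.52° = 95.5°.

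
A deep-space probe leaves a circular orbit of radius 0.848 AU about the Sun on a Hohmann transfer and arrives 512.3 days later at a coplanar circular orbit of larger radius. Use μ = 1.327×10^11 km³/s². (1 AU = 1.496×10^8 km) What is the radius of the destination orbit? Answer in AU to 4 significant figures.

r₂ = 3.130 AU

In km: r₁ = 0.848 × 1.496×10^8 = 1.268608×10^8 km.
Transfer time t = 512.3 days = 4.426272×10^7 s, and t = π√(a_t³/μ).
So a_t = (μ t²/π²)^(1/3) = (1.327×10^11 × (4.426272×10^7)² / π²)^(1/3) = 2.9754×10^8 km.
Since a_t = (r₁ + r₂)/2, r₂ = 2a_t − r₁ = 2×2.9754×10^8 − 1.268608×10^8 = 4.682192×10^8 km.
In AU: r₂ = 4.682192×10^8 / 1.496×10^8 = 3.130 AU.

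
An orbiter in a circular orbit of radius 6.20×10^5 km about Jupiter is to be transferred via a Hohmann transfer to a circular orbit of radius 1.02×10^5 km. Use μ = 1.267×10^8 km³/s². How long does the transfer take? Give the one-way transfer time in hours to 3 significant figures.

The Hohmann ellipse has a_t = (r₁ + r₂)/2 = 3.610×10^5 km.
Transfer time t = π√(a_t³/μ) = π√((3.610×10^5)³ / 1.267×10^8) = 60540 s.
Converting: 60540 s ÷ 3600 s/hour = 16.8 hours.

t = 16.8 hours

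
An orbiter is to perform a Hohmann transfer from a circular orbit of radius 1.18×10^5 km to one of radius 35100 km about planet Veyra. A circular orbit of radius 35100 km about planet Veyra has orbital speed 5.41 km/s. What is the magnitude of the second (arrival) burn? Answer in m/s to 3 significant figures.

Δv₂ = 1310 m/s

From the circular-orbit relation v² = μ/r at r = 35100 km: μ = v²r = (5.41)² × 35100 = 1.02731×10^6 km³/s².
Semi-major axis of the transfer orbit: a_t = (1.180×10^5 + 35100)/2 = 76550 km.
Circular speed at r = 35100 km: v_c = √(μ/r) = 5.410 km/s.
Vis-viva on the transfer ellipse at r = 35100 km gives v_t = √[μ(2/r − 1/a_t)] = 6.717 km/s.
Δv₂ = |v_t − v_c| = |6.717 − 5.410| = 1.307 km/s.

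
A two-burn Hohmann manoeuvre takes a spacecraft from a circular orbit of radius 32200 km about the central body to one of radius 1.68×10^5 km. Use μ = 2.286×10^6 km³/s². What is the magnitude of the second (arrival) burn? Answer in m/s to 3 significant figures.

Δv₂ = 1600 m/s

Transfer-ellipse semi-major axis a_t = (r₁ + r₂)/2 = (32200 + 1.680×10^5)/2 = 1.001×10^5 km.
Circular speed at r = 1.680×10^5 km: v_c = √(μ/r) = 3.689 km/s.
Transfer-orbit speed at the same r (vis-viva, a = a_t): v_t = √[μ(2/r − 1/a_t)] = 2.092 km/s.
Δv₂ = |v_t − v_c| = |2.092 − 3.689| = 1.597 km/s.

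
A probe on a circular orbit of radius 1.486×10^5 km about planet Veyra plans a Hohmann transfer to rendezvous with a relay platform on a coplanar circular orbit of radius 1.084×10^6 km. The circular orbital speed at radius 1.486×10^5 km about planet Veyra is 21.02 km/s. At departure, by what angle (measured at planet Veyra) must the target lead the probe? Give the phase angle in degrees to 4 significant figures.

φ = 102.8°

From the circular-orbit relation v² = μ/r at r = 1.486×10^5 km: μ = v²r = (21.02)² × 1.486×10^5 = 6.56575×10^7 km³/s².
Semi-major axis of the transfer orbit: a_t = (1.486×10^5 + 1.084×10^6)/2 = 6.163×10^5 km.
The half-period of the transfer ellipse is t = π√(a_t³/μ) = 1.87584×10^5 s.
The target's mean motion on its circular orbit is ω₂ = √(μ/r₂³) = 7.17957×10^-6 rad/s.
Angle swept by the target during transfer: ω₂·t = 1.34677 rad = 77.16°.
The probe traverses 180° on the transfer ellipse, so the target must lead by 180° − 77.16° = 102.8°.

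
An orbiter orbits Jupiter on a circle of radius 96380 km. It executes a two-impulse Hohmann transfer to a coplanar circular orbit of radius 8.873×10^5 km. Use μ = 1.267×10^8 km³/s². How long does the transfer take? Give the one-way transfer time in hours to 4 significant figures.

t = 26.74 hours

Semi-major axis of the transfer orbit: a_t = (96380 + 8.873×10^5)/2 = 4.9184×10^5 km.
Transfer time t = π√(a_t³/μ) = π√((4.9184×10^5)³ / 1.267×10^8) = 96270 s.
Converting: 96270 s ÷ 3600 s/hour = 26.74 hours.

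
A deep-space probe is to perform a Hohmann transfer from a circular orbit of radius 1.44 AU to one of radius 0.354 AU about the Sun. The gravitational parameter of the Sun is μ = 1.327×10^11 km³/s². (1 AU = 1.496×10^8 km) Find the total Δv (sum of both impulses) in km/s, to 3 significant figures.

In km: r₁ = 1.44 × 1.496×10^8 = 2.15424×10^8 km; r₂ = 0.354 × 1.496×10^8 = 5.29584×10^7 km.
Transfer-ellipse semi-major axis a_t = (r₁ + r₂)/2 = (2.15424×10^8 + 5.29584×10^7)/2 = 1.341912×10^8 km.
Circular speed at r₁: v₁ = √(μ/r₁) = √(1.327×10^11/2.15424×10^8) = 24.8192 km/s.
On the transfer ellipse at r₁, v² = μ(2/r − 1/a) gives v_a = √[μ(2/r₁ − 1/a_t)] = 15.5917 km/s.
First burn Δv₁ = |v_a − v₁| = 9.2275 km/s.
Circular speed at r₂: v₂ = √(μ/r₂) = 50.057 km/s.
Transfer-orbit speed at r₂: v_p = √[μ(2/r₂ − 1/a_t)] = 63.424 km/s.
Second burn Δv₂ = |v₂ − v_p| = 13.367 km/s.
Δv = Δv₁ + Δv₂ = 9.2275 + 13.367 = 22.59 km/s.

Δv = 22.6 km/s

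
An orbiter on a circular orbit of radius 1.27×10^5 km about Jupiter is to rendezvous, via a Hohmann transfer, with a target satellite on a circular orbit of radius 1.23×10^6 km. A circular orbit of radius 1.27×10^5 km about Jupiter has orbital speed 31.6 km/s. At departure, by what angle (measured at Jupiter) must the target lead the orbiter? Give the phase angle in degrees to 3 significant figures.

From the circular-orbit relation v² = μ/r at r = 1.27×10^5 km: μ = v²r = (31.6)² × 1.27×10^5 = 1.26817×10^8 km³/s².
The Hohmann ellipse has a_t = (r₁ + r₂)/2 = 6.785×10^5 km.
Transfer time t = π√(a_t³/μ) = 1.5591×10^5 s.
Target angular speed ω₂ = √(μ/r₂³) = 8.2553×10^-6 rad/s.
Angle swept by the target during transfer: ω₂·t = 1.2871 rad = 73.75°.
Arrival is 180° from departure on the ellipse, so φ = 180° − 73.75° = 106°.

φ = 106°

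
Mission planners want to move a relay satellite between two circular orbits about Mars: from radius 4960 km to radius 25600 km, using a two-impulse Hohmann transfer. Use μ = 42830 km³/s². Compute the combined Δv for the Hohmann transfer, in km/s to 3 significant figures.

The Hohmann ellipse has a_t = (r₁ + r₂)/2 = 15280 km.
Circular speed at r₁: v₁ = √(μ/r₁) = √(42830/4960) = 2.93855 km/s.
On the transfer ellipse at r₁, vis-viva gives v_p = √[μ(2/r₁ − 1/a_t)] = 3.80357 km/s.
First burn Δv₁ = |v_p − v₁| = 0.86502 km/s.
At r₂, v₂ = √(μ/r₂) = 1.29346 km/s.
Transfer-orbit speed at r₂: v_a = √[μ(2/r₂ − 1/a_t)] = 0.736942 km/s.
Second burn Δv₂ = |v₂ − v_a| = 0.55652 km/s.
Total Δv = Δv₁ + Δv₂ = 1.422 km/s.

Δv = 1.42 km/s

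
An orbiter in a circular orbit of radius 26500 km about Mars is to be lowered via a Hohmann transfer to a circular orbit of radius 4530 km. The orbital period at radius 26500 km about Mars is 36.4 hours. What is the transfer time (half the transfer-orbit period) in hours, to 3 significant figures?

t = 8.15 hours

From Kepler's third law T² = 4π²r³/μ at r = 26500 km, T = 36.4 hours = 36.4 × 3600 s = 1.3104×10^5 s: μ = 4π²r³/T² = 42784.8 km³/s².
Semi-major axis of the transfer orbit: a_t = (26500 + 4530)/2 = 15515 km.
By Kepler's third law the transfer-orbit period is T = 2π√(a_t³/μ), so t = T/2 = 29350 s.
Converting: 29350 s ÷ 3600 s/hour = 8.15 hours.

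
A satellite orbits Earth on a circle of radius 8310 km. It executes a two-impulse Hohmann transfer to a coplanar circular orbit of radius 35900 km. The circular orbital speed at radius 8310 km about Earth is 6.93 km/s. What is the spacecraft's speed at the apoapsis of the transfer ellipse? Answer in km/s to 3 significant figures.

From the circular-orbit relation v² = μ/r at r = 8310 km: μ = v²r = (6.93)² × 8310 = 3.99087×10^5 km³/s².
The Hohmann ellipse has a_t = (r₁ + r₂)/2 = 22105 km.
At apoapsis, r = 35900 km.
Vis-viva: v = √[μ(2/r − 1/a_t)] = √[3.99087×10^5 × (2/35900 − 1/22105)] = 2.044 km/s.

v = 2.04 km/s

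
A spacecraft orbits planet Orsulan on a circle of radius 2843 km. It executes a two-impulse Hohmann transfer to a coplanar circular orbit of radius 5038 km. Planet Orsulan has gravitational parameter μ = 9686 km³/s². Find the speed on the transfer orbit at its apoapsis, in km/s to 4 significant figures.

v = 1.178 km/s

Transfer-ellipse semi-major axis a_t = (r₁ + r₂)/2 = (2843 + 5038)/2 = 3940.5 km.
The apoapsis of the transfer ellipse is at r = 5038 km.
From the vis-viva equation, v = √[μ(2/r − 1/a_t)] = 1.178 km/s.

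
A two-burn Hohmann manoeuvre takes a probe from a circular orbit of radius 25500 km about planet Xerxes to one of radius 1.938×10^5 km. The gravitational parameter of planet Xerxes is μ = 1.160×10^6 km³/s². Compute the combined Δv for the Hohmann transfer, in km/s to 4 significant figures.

The Hohmann ellipse has a_t = (r₁ + r₂)/2 = 1.0965×10^5 km.
Circular speed at r₁: v₁ = √(μ/r₁) = √(1.160×10^6/25500) = 6.745 km/s.
On the transfer ellipse at r₁, v² = μ(2/r − 1/a) gives v_p = √[μ(2/r₁ − 1/a_t)] = 8.967 km/s.
First burn Δv₁ = |v_p − v₁| = 2.222 km/s.
At r₂, v₂ = √(μ/r₂) = 2.447 km/s.
Transfer-orbit speed at r₂: v_a = √[μ(2/r₂ − 1/a_t)] = 1.180 km/s.
Second burn Δv₂ = |v₂ − v_a| = 1.267 km/s.
Δv = Δv₁ + Δv₂ = 2.222 + 1.267 = 3.489 km/s.

Δv = 3.489 km/s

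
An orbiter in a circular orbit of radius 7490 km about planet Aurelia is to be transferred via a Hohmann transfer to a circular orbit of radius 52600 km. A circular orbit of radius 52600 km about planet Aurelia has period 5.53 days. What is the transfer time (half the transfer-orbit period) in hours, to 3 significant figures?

From Kepler's third law T² = 4π²r³/μ at r = 52600 km, T = 5.53 days = 5.53 × 86400 s = 4.77792×10^5 s: μ = 4π²r³/T² = 25167.5 km³/s².
Semi-major axis of the transfer orbit: a_t = (7490 + 52600)/2 = 30045 km.
By Kepler's third law the transfer-orbit period is T = 2π√(a_t³/μ), so t = T/2 = 1.031×10^5 s.
Converting: 1.031×10^5 s ÷ 3600 s/hour = 28.6 hours.

t = 28.6 hours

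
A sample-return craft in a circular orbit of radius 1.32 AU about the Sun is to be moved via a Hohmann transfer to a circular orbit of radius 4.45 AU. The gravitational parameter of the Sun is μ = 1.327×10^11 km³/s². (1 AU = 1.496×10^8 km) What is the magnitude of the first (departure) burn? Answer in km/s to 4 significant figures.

In km: r₁ = 1.32 × 1.496×10^8 = 1.97472×10^8 km; r₂ = 4.45 × 1.496×10^8 = 6.6572×10^8 km.
Transfer-ellipse semi-major axis a_t = (r₁ + r₂)/2 = (1.97472×10^8 + 6.6572×10^8)/2 = 4.31596×10^8 km.
On the circular orbit at r = 1.97472×10^8 km, v_c = √(μ/r) = 25.923 km/s.
Transfer-orbit speed at the same r (vis-viva, a = a_t): v_t = √[μ(2/r − 1/a_t)] = 32.195 km/s.
Δv₁ = |v_t − v_c| = |32.195 − 25.923| = 6.272 km/s.

Δv₁ = 6.272 km/s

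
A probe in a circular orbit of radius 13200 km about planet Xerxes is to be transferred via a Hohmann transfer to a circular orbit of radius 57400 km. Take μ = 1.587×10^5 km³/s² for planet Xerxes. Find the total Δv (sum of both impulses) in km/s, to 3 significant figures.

Δv = 1.60 km/s

Transfer-ellipse semi-major axis a_t = (r₁ + r₂)/2 = (13200 + 57400)/2 = 35300 km.
Circular speed at r₁: v₁ = √(μ/r₁) = √(1.587×10^5/13200) = 3.4674 km/s.
Transfer-orbit speed at r₁ (vis-viva equation): v_p = √[μ(2/r₁ − 1/a_t)] = 4.4215 km/s.
First burn Δv₁ = |v_p − v₁| = 0.9541 km/s.
At r₂, v₂ = √(μ/r₂) = 1.663 km/s.
Transfer-orbit speed at r₂: v_a = √[μ(2/r₂ − 1/a_t)] = 1.017 km/s.
Second burn Δv₂ = |v₂ − v_a| = 0.6460 km/s.
Δv = Δv₁ + Δv₂ = 0.9541 + 0.6460 = 1.600 km/s.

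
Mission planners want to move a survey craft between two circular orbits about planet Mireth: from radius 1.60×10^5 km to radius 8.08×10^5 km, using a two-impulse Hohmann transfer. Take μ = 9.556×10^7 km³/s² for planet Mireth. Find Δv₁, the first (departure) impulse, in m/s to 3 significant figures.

Δv₁ = 7140 m/s

Transfer-ellipse semi-major axis a_t = (r₁ + r₂)/2 = (1.600×10^5 + 8.080×10^5)/2 = 4.840×10^5 km.
Circular speed at r = 1.600×10^5 km: v_c = √(μ/r) = 24.4387 km/s.
Vis-viva on the transfer ellipse at r = 1.600×10^5 km gives v_t = √[μ(2/r − 1/a_t)] = 31.5763 km/s.
Δv₁ = |v_t − v_c| = |31.5763 − 24.4387| = 7.138 km/s.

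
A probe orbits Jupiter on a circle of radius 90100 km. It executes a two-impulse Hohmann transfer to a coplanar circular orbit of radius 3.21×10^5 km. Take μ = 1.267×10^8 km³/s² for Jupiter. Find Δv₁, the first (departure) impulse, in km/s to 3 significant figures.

The Hohmann ellipse has a_t = (r₁ + r₂)/2 = 2.0555×10^5 km.
Circular speed at r = 90100 km: v_c = √(μ/r) = 37.500 km/s.
Vis-viva on the transfer ellipse at r = 90100 km gives v_t = √[μ(2/r − 1/a_t)] = 46.862 km/s.
Δv₁ = |v_t − v_c| = |46.862 − 37.500| = 9.362 km/s.

Δv₁ = 9.36 km/s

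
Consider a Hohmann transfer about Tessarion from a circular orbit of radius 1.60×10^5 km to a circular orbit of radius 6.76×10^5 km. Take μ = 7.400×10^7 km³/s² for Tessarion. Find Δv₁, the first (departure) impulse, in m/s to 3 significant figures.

The Hohmann ellipse has a_t = (r₁ + r₂)/2 = 4.180×10^5 km.
Circular speed at r = 1.600×10^5 km: v_c = √(μ/r) = 21.506 km/s.
Transfer-orbit speed at the same r (vis-viva, a = a_t): v_t = √[μ(2/r − 1/a_t)] = 27.349 km/s.
Δv₁ = |v_t − v_c| = |27.349 − 21.506| = 5.843 km/s.

Δv₁ = 5840 m/s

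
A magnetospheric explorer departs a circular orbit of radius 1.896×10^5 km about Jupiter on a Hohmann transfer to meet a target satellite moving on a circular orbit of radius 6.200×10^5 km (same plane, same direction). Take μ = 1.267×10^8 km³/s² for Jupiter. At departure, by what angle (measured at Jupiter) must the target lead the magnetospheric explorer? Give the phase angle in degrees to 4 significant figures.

φ = 85.04°

The Hohmann ellipse has a_t = (r₁ + r₂)/2 = 4.048×10^5 km.
The half-period of the transfer ellipse is t = π√(a_t³/μ) = 71882 s.
Target angular speed ω₂ = √(μ/r₂³) = 2.3057×10^-5 rad/s.
Angle swept by the target during transfer: ω₂·t = 1.6574 rad = 94.96°.
The magnetospheric explorer traverses 180° on the transfer ellipse, so the target must lead by 180° − 94.96° = 85.04°.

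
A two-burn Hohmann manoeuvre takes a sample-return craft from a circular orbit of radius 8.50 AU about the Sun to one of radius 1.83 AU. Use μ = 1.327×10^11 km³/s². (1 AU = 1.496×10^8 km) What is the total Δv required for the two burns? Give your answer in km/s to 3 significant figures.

In km: r₁ = 8.50 × 1.496×10^8 = 1.2716×10^9 km; r₂ = 1.83 × 1.496×10^8 = 2.73768×10^8 km.
The Hohmann ellipse has a_t = (r₁ + r₂)/2 = 7.72684×10^8 km.
At r₁ the circular-orbit speed is v₁ = √(μ/r₁) = 10.216 km/s.
Transfer-orbit speed at r₁ (vis-viva equation): v_a = √[μ(2/r₁ − 1/a_t)] = 6.0807 km/s.
First burn Δv₁ = |v_a − v₁| = 4.135 km/s.
At r₂, v₂ = √(μ/r₂) = 22.016 km/s.
Transfer-orbit speed at r₂: v_p = √[μ(2/r₂ − 1/a_t)] = 28.243 km/s.
Second burn Δv₂ = |v₂ − v_p| = 6.227 km/s.
Δv = Δv₁ + Δv₂ = 4.135 + 6.227 = 10.36 km/s.

Δv = 10.4 km/s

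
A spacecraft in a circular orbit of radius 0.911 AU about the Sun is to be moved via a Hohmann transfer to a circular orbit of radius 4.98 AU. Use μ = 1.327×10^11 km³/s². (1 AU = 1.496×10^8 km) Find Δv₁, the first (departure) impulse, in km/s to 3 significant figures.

In km: r₁ = 0.911 × 1.496×10^8 = 1.362856×10^8 km; r₂ = 4.98 × 1.496×10^8 = 7.45008×10^8 km.
The Hohmann ellipse has a_t = (r₁ + r₂)/2 = 4.406468×10^8 km.
Circular speed at r = 1.362856×10^8 km: v_c = √(μ/r) = 31.20 km/s.
Vis-viva on the transfer ellipse at r = 1.362856×10^8 km gives v_t = √[μ(2/r − 1/a_t)] = 40.57 km/s.
Δv₁ = |v_t − v_c| = |40.57 − 31.20| = 9.370 km/s.

Δv₁ = 9.37 km/s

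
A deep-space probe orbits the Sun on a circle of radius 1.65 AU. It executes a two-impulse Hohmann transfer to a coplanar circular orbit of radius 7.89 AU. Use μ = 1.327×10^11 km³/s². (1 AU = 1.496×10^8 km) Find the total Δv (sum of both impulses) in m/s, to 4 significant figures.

In km: r₁ = 1.65 × 1.496×10^8 = 2.4684×10^8 km; r₂ = 7.89 × 1.496×10^8 = 1.180344×10^9 km.
Transfer-ellipse semi-major axis a_t = (r₁ + r₂)/2 = (2.4684×10^8 + 1.180344×10^9)/2 = 7.13592×10^8 km.
At r₁ the circular-orbit speed is v₁ = √(μ/r₁) = 23.186 km/s.
Transfer-orbit speed at r₁ (vis-viva equation): v_p = √[μ(2/r₁ − 1/a_t)] = 29.820 km/s.
First burn Δv₁ = |v_p − v₁| = 6.634 km/s.
At r₂, v₂ = √(μ/r₂) = 10.603 km/s.
Transfer-orbit speed at r₂: v_a = √[μ(2/r₂ − 1/a_t)] = 6.2361 km/s.
Second burn Δv₂ = |v₂ − v_a| = 4.367 km/s.
Δv = Δv₁ + Δv₂ = 6.634 + 4.367 = 11.00 km/s.

Δv = 11000 m/s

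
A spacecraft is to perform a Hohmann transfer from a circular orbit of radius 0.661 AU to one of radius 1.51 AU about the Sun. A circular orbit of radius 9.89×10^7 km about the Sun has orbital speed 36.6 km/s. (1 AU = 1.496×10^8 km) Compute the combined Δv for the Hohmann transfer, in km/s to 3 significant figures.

Δv = 11.9 km/s

From the circular-orbit relation v² = μ/r at r = 9.89×10^7 km: μ = v²r = (36.6)² × 9.89×10^7 = 1.32482×10^11 km³/s².
In km: r₁ = 0.661 × 1.496×10^8 = 9.88856×10^7 km; r₂ = 1.51 × 1.496×10^8 = 2.25896×10^8 km.
Semi-major axis of the transfer orbit: a_t = (9.88856×10^7 + 2.25896×10^8)/2 = 1.623908×10^8 km.
At r₁ the circular-orbit speed is v₁ = √(μ/r₁) = 36.6027 km/s.
Transfer-orbit speed at r₁ (vis-viva equation): v_p = √[μ(2/r₁ − 1/a_t)] = 43.1704 km/s.
First burn Δv₁ = |v_p − v₁| = 6.568 km/s.
Circular speed at r₂: v₂ = √(μ/r₂) = 24.217 km/s.
Transfer-orbit speed at r₂: v_a = √[μ(2/r₂ − 1/a_t)] = 18.898 km/s.
Second burn Δv₂ = |v₂ − v_a| = 5.319 km/s.
Δv = Δv₁ + Δv₂ = 6.568 + 5.319 = 11.89 km/s.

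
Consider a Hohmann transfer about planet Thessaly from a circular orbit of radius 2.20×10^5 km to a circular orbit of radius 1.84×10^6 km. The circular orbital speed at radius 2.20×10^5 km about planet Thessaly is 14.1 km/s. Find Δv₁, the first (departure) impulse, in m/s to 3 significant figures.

Δv₁ = 4750 m/s

From the circular-orbit relation v² = μ/r at r = 2.20×10^5 km: μ = v²r = (14.1)² × 2.20×10^5 = 4.37382×10^7 km³/s².
The Hohmann ellipse has a_t = (r₁ + r₂)/2 = 1.030×10^6 km.
Circular speed at r = 2.200×10^5 km: v_c = √(μ/r) = 14.100 km/s.
Vis-viva on the transfer ellipse at r = 2.200×10^5 km gives v_t = √[μ(2/r − 1/a_t)] = 18.846 km/s.
Δv₁ = |v_t − v_c| = |18.846 − 14.100| = 4.746 km/s.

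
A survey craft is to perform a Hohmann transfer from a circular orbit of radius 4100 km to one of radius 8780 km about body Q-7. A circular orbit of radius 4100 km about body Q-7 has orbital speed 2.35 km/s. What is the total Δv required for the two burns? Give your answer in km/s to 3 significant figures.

Δv = 0.718 km/s

From the circular-orbit relation v² = μ/r at r = 4100 km: μ = v²r = (2.35)² × 4100 = 22642.3 km³/s².
Semi-major axis of the transfer orbit: a_t = (4100 + 8780)/2 = 6440 km.
Circular speed at r₁: v₁ = √(μ/r₁) = √(22642.3/4100) = 2.35000 km/s.
Transfer-orbit speed at r₁ (vis-viva): v_p = √[μ(2/r₁ − 1/a_t)] = 2.74392 km/s.
First burn Δv₁ = |v_p − v₁| = 0.39392 km/s.
At r₂, v₂ = √(μ/r₂) = 1.60588 km/s.
Transfer-orbit speed at r₂: v_a = √[μ(2/r₂ − 1/a_t)] = 1.28133 km/s.
Second burn Δv₂ = |v₂ − v_a| = 0.32455 km/s.
Δv = Δv₁ + Δv₂ = 0.39392 + 0.32455 = 0.7185 km/s.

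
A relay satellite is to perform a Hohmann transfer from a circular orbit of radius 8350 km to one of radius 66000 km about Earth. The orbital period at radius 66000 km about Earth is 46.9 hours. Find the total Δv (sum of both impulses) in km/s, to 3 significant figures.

Δv = 3.59 km/s

From Kepler's third law T² = 4π²r³/μ at r = 66000 km, T = 46.9 hours = 46.9 × 3600 s = 1.6884×10^5 s: μ = 4π²r³/T² = 3.98145×10^5 km³/s².
Transfer-ellipse semi-major axis a_t = (r₁ + r₂)/2 = (8350 + 66000)/2 = 37175 km.
At r₁ the circular-orbit speed is v₁ = √(μ/r₁) = 6.905 km/s.
Transfer-orbit speed at r₁ (vis-viva equation): v_p = √[μ(2/r₁ − 1/a_t)] = 9.201 km/s.
First burn Δv₁ = |v_p − v₁| = 2.296 km/s.
At r₂, v₂ = √(μ/r₂) = 2.456 km/s.
Transfer-orbit speed at r₂: v_a = √[μ(2/r₂ − 1/a_t)] = 1.164 km/s.
Second burn Δv₂ = |v₂ − v_a| = 1.292 km/s.
Total Δv = Δv₁ + Δv₂ = 3.588 km/s.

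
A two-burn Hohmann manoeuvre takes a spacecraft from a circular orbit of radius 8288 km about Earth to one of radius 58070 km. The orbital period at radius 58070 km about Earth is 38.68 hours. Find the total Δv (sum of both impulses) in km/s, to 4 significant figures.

Δv = 3.551 km/s

From Kepler's third law T² = 4π²r³/μ at r = 58070 km, T = 38.68 hours = 38.68 × 3600 s = 1.39248×10^5 s: μ = 4π²r³/T² = 3.98692×10^5 km³/s².
Transfer-ellipse semi-major axis a_t = (r₁ + r₂)/2 = (8288 + 58070)/2 = 33179 km.
At r₁ the circular-orbit speed is v₁ = √(μ/r₁) = 6.936 km/s.
On the transfer ellipse at r₁, vis-viva gives v_p = √[μ(2/r₁ − 1/a_t)] = 9.176 km/s.
First burn Δv₁ = |v_p − v₁| = 2.240 km/s.
At r₂, v₂ = √(μ/r₂) = 2.6202 km/s.
Transfer-orbit speed at r₂: v_a = √[μ(2/r₂ − 1/a_t)] = 1.3096 km/s.
Second burn Δv₂ = |v₂ − v_a| = 1.311 km/s.
Total Δv = Δv₁ + Δv₂ = 3.551 km/s.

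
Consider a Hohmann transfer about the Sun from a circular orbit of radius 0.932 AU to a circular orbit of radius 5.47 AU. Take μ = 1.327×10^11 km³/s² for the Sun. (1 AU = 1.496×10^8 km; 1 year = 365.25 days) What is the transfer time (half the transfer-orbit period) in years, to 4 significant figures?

t = 2.864 years

In km: r₁ = 0.932 × 1.496×10^8 = 1.394272×10^8 km; r₂ = 5.47 × 1.496×10^8 = 8.18312×10^8 km.
Transfer-ellipse semi-major axis a_t = (r₁ + r₂)/2 = (1.394272×10^8 + 8.18312×10^8)/2 = 4.788696×10^8 km.
Half the transfer-orbit period gives t = π√(a_t³/μ) = 9.037×10^7 s.
Converting: 9.037×10^7 s ÷ 3.15576×10^7 s/year (365.25 × 86400) = 2.864 years.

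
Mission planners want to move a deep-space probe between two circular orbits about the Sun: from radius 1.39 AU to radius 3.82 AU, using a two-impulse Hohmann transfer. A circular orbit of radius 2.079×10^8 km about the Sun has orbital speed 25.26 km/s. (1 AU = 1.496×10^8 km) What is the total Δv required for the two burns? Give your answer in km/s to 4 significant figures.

Δv = 9.435 km/s

From the circular-orbit relation v² = μ/r at r = 2.079×10^8 km: μ = v²r = (25.26)² × 2.079×10^8 = 1.32654×10^11 km³/s².
In km: r₁ = 1.39 × 1.496×10^8 = 2.07944×10^8 km; r₂ = 3.82 × 1.496×10^8 = 5.71472×10^8 km.
Semi-major axis of the transfer orbit: a_t = (2.07944×10^8 + 5.71472×10^8)/2 = 3.89708×10^8 km.
At r₁ the circular-orbit speed is v₁ = √(μ/r₁) = 25.25733 km/s.
On the transfer ellipse at r₁, vis-viva gives v_p = √[μ(2/r₁ − 1/a_t)] = 30.58547 km/s.
First burn Δv₁ = |v_p − v₁| = 5.3281 km/s.
At r₂, v₂ = √(μ/r₂) = 15.235725 km/s.
Transfer-orbit speed at r₂: v_a = √[μ(2/r₂ − 1/a_t)] = 11.129269 km/s.
Second burn Δv₂ = |v₂ − v_a| = 4.1065 km/s.
Δv = Δv₁ + Δv₂ = 5.3281 + 4.1065 = 9.435 km/s.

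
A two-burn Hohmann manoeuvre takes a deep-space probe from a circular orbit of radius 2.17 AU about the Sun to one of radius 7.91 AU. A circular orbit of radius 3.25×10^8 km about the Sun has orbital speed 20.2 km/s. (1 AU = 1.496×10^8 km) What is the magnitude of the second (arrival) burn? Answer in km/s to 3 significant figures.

Δv₂ = 3.64 km/s

From the circular-orbit relation v² = μ/r at r = 3.25×10^8 km: μ = v²r = (20.2)² × 3.25×10^8 = 1.32613×10^11 km³/s².
In km: r₁ = 2.17 × 1.496×10^8 = 3.24632×10^8 km; r₂ = 7.91 × 1.496×10^8 = 1.183336×10^9 km.
Semi-major axis of the transfer orbit: a_t = (3.24632×10^8 + 1.183336×10^9)/2 = 7.53984×10^8 km.
On the circular orbit at r = 1.183336×10^9 km, v_c = √(μ/r) = 10.586 km/s.
Transfer-orbit speed at the same r (vis-viva, a = a_t): v_t = √[μ(2/r − 1/a_t)] = 6.9463 km/s.
Δv₂ = |v_t − v_c| = |6.9463 − 10.586| = 3.640 km/s.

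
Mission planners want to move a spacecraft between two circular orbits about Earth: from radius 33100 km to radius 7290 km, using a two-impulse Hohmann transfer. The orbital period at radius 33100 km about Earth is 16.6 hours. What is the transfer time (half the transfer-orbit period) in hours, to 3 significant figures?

From Kepler's third law T² = 4π²r³/μ at r = 33100 km, T = 16.6 hours = 16.6 × 3600 s = 59760 s: μ = 4π²r³/T² = 4.00888×10^5 km³/s².
Transfer-ellipse semi-major axis a_t = (r₁ + r₂)/2 = (33100 + 7290)/2 = 20195 km.
Transfer time t = π√(a_t³/μ) = π√((20195)³ / 4.00888×10^5) = 14240 s.
Converting: 14240 s ÷ 3600 s/hour = 3.96 hours.

t = 3.96 hours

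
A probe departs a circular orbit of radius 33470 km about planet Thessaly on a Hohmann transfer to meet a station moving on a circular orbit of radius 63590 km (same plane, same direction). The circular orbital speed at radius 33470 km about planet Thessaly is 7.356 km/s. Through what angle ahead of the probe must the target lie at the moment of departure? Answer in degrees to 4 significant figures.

From the circular-orbit relation v² = μ/r at r = 33470 km: μ = v²r = (7.356)² × 33470 = 1.81109×10^6 km³/s².
Semi-major axis of the transfer orbit: a_t = (33470 + 63590)/2 = 48530 km.
The half-period of the transfer ellipse is t = π√(a_t³/μ) = 24957 s.
Target angular speed ω₂ = √(μ/r₂³) = 8.3924×10^-5 rad/s.
Angle swept by the target during transfer: ω₂·t = 2.0945 rad = 120.01°.
The probe traverses 180° on the transfer ellipse, so the target must lead by 180° − 120.01° = 59.99°.

φ = 59.99°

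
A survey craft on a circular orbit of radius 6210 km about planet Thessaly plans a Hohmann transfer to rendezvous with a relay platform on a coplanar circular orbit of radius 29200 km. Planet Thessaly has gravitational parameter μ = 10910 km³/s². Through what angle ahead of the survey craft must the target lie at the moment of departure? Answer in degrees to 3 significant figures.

Transfer-ellipse semi-major axis a_t = (r₁ + r₂)/2 = (6210 + 29200)/2 = 17705 km.
Transfer time t = π√(a_t³/μ) = 70856.78 s.
The target's mean motion on its circular orbit is ω₂ = √(μ/r₂³) = 2.093332×10^-5 rad/s.
Angle swept by the target during transfer: ω₂·t = 1.483268 rad = 84.98°.
The survey craft traverses 180° on the transfer ellipse, so the target must lead by 180° − 84.98° = 95.0°.

φ = 95.0°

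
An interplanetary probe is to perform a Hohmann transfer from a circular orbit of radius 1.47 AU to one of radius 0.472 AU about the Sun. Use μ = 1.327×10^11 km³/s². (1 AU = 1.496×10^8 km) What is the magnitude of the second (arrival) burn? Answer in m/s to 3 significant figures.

In km: r₁ = 1.47 × 1.496×10^8 = 2.19912×10^8 km; r₂ = 0.472 × 1.496×10^8 = 7.06112×10^7 km.
Semi-major axis of the transfer orbit: a_t = (2.19912×10^8 + 7.06112×10^7)/2 = 1.452616×10^8 km.
Circular speed at r = 7.06112×10^7 km: v_c = √(μ/r) = 43.351 km/s.
Vis-viva on the transfer ellipse at r = 7.06112×10^7 km gives v_t = √[μ(2/r − 1/a_t)] = 53.339 km/s.
Δv₂ = |v_t − v_c| = |53.339 − 43.351| = 9.988 km/s.

Δv₂ = 9990 m/s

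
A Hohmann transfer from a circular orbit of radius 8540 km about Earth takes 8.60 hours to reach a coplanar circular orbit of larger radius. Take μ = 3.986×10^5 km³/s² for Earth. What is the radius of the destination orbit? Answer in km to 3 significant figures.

r₂ = 59100 km

Transfer time t = 8.60 hours = 30960 s, and t = π√(a_t³/μ).
So a_t = (μ t²/π²)^(1/3) = (3.986×10^5 × (30960)² / π²)^(1/3) = 33828 km.
Since a_t = (r₁ + r₂)/2, r₂ = 2a_t − r₁ = 2×33828 − 8540 = 59116 km.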